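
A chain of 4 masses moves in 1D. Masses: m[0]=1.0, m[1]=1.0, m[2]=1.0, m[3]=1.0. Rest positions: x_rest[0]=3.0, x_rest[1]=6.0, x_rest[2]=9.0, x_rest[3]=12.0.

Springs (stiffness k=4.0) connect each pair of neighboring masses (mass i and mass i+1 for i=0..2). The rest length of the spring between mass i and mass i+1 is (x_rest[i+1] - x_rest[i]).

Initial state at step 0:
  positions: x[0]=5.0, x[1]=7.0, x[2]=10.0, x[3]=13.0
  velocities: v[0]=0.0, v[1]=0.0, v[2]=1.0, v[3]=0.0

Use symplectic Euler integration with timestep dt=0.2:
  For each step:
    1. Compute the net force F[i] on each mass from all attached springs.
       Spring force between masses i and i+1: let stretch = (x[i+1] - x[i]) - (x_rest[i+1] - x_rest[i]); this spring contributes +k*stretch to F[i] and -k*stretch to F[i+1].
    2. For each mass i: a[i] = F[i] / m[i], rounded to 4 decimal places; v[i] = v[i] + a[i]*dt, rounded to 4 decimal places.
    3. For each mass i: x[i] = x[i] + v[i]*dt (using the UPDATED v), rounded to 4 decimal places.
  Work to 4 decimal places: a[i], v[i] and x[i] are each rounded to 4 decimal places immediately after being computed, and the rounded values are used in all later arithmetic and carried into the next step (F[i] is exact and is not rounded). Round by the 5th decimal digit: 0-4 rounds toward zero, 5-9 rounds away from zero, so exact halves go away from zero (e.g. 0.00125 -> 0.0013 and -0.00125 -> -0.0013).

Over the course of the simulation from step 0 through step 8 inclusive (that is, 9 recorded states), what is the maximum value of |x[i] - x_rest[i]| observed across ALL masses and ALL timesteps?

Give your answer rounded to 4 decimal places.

Step 0: x=[5.0000 7.0000 10.0000 13.0000] v=[0.0000 0.0000 1.0000 0.0000]
Step 1: x=[4.8400 7.1600 10.2000 13.0000] v=[-0.8000 0.8000 1.0000 0.0000]
Step 2: x=[4.5712 7.4352 10.3616 13.0320] v=[-1.3440 1.3760 0.8080 0.1600]
Step 3: x=[4.2806 7.7204 10.4822 13.1167] v=[-1.4528 1.4259 0.6032 0.4237]
Step 4: x=[4.0604 7.8971 10.5825 13.2599] v=[-1.1010 0.8835 0.5014 0.7161]
Step 5: x=[3.9741 7.8896 10.6815 13.4547] v=[-0.4316 -0.0375 0.4950 0.9742]
Step 6: x=[4.0343 7.7023 10.7775 13.6858] v=[0.3008 -0.9364 0.4800 1.1556]
Step 7: x=[4.2013 7.4202 10.8468 13.9316] v=[0.8352 -1.4106 0.3465 1.2290]
Step 8: x=[4.4034 7.1713 10.8614 14.1638] v=[1.0103 -1.2444 0.0731 1.1612]
Max displacement = 2.1638

Answer: 2.1638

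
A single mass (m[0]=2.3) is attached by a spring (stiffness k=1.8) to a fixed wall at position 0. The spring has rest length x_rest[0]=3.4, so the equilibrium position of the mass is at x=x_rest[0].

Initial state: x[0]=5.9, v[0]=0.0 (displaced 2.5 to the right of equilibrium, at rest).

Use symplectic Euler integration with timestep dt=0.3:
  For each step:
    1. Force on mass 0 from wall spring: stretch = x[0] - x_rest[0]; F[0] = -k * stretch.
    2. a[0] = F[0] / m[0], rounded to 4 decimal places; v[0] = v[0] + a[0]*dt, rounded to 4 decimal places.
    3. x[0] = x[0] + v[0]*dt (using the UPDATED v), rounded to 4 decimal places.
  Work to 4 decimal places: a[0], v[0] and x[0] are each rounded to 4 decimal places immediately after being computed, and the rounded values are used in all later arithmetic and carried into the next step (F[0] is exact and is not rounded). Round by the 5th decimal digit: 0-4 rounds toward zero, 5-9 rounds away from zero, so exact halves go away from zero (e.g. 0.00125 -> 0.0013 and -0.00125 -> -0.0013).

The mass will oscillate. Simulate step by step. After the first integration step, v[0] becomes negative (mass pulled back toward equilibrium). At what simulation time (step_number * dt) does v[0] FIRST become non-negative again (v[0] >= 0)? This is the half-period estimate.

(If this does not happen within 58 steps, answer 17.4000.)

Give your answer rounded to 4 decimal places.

Answer: 3.6000

Derivation:
Step 0: x=[5.9000] v=[0.0000]
Step 1: x=[5.7239] v=[-0.5870]
Step 2: x=[5.3841] v=[-1.1326]
Step 3: x=[4.9046] v=[-1.5984]
Step 4: x=[4.3191] v=[-1.9517]
Step 5: x=[3.6689] v=[-2.1675]
Step 6: x=[2.9997] v=[-2.2306]
Step 7: x=[2.3587] v=[-2.1366]
Step 8: x=[1.7911] v=[-1.8921]
Step 9: x=[1.3368] v=[-1.5144]
Step 10: x=[1.0278] v=[-1.0300]
Step 11: x=[0.8859] v=[-0.4731]
Step 12: x=[0.9211] v=[0.1172]
First v>=0 after going negative at step 12, time=3.6000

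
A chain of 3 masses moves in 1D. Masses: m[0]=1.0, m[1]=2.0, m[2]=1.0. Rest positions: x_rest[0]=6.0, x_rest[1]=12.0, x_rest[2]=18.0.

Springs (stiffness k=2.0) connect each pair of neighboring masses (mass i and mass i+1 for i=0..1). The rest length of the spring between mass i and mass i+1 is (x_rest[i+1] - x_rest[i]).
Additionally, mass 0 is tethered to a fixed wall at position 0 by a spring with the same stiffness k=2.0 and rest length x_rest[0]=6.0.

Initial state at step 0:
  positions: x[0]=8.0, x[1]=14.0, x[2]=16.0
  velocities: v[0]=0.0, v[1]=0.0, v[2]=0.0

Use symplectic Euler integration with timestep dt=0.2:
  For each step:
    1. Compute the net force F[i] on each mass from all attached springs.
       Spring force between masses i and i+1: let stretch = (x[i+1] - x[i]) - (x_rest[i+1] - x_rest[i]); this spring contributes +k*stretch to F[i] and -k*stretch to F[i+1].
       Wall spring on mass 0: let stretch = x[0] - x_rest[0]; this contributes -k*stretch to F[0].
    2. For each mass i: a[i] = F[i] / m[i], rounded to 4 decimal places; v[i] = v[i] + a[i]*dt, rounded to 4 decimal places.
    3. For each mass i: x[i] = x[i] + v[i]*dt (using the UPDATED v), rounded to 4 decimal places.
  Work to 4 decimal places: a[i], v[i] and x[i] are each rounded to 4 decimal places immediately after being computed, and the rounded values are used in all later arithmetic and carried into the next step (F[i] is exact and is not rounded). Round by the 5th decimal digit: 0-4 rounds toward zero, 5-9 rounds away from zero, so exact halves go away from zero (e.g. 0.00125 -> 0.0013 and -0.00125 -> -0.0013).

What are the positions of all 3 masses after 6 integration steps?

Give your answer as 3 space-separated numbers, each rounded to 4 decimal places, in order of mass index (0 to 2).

Answer: 5.4880 11.7849 20.3940

Derivation:
Step 0: x=[8.0000 14.0000 16.0000] v=[0.0000 0.0000 0.0000]
Step 1: x=[7.8400 13.8400 16.3200] v=[-0.8000 -0.8000 1.6000]
Step 2: x=[7.5328 13.5392 16.9216] v=[-1.5360 -1.5040 3.0080]
Step 3: x=[7.1035 13.1334 17.7326] v=[-2.1466 -2.0288 4.0550]
Step 4: x=[6.5883 12.6704 18.6557] v=[-2.5760 -2.3149 4.6153]
Step 5: x=[6.0326 12.2035 19.5799] v=[-2.7785 -2.3343 4.6212]
Step 6: x=[5.4880 11.7849 20.3940] v=[-2.7232 -2.0932 4.0706]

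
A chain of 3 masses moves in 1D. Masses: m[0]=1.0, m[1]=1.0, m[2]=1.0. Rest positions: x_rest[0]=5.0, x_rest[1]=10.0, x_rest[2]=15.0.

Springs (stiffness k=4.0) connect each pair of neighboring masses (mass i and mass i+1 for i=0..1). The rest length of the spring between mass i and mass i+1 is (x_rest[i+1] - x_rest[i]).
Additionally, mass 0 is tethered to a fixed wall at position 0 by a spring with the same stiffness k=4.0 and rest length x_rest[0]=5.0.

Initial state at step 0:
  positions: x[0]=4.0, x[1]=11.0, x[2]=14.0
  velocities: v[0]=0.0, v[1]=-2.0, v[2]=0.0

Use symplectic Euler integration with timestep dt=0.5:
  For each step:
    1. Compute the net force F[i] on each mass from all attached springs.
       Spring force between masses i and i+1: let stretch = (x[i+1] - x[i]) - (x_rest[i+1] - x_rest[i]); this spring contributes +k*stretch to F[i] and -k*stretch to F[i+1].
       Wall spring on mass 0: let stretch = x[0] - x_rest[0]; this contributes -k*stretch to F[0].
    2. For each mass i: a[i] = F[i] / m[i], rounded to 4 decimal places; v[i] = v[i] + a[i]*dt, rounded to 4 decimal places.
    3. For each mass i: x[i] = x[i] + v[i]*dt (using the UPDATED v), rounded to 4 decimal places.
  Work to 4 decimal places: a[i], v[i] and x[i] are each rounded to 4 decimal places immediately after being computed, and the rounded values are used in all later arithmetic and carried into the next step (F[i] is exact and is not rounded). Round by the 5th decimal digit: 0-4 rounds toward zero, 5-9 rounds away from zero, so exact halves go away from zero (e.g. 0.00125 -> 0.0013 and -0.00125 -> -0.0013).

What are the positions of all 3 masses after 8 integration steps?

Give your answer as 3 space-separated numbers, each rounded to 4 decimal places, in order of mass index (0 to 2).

Step 0: x=[4.0000 11.0000 14.0000] v=[0.0000 -2.0000 0.0000]
Step 1: x=[7.0000 6.0000 16.0000] v=[6.0000 -10.0000 4.0000]
Step 2: x=[2.0000 12.0000 13.0000] v=[-10.0000 12.0000 -6.0000]
Step 3: x=[5.0000 9.0000 14.0000] v=[6.0000 -6.0000 2.0000]
Step 4: x=[7.0000 7.0000 15.0000] v=[4.0000 -4.0000 2.0000]
Step 5: x=[2.0000 13.0000 13.0000] v=[-10.0000 12.0000 -4.0000]
Step 6: x=[6.0000 8.0000 16.0000] v=[8.0000 -10.0000 6.0000]
Step 7: x=[6.0000 9.0000 16.0000] v=[0.0000 2.0000 0.0000]
Step 8: x=[3.0000 14.0000 14.0000] v=[-6.0000 10.0000 -4.0000]

Answer: 3.0000 14.0000 14.0000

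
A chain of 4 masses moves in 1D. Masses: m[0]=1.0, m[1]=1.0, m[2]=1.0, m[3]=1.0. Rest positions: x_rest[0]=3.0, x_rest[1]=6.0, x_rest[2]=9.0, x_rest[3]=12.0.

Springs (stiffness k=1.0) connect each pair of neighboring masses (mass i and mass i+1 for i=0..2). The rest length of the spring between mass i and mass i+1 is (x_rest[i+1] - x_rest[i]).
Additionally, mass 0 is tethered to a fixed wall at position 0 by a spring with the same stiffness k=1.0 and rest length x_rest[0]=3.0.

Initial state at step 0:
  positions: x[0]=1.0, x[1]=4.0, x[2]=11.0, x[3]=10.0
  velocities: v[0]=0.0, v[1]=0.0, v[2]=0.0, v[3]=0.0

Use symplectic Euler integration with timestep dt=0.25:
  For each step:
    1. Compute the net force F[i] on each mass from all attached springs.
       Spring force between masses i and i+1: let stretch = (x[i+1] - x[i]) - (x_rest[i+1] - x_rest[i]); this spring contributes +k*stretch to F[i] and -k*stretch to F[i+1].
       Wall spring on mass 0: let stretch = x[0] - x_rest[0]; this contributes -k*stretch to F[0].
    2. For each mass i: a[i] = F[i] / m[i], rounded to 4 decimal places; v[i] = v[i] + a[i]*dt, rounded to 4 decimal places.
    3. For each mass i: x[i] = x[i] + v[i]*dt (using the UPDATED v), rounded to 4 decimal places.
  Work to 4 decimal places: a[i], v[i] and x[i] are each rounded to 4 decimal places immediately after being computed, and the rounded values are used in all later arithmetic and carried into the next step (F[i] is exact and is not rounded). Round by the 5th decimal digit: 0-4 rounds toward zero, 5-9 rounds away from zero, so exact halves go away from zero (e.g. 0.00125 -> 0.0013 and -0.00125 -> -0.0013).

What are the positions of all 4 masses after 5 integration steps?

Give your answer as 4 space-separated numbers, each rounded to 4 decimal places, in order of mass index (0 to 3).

Step 0: x=[1.0000 4.0000 11.0000 10.0000] v=[0.0000 0.0000 0.0000 0.0000]
Step 1: x=[1.1250 4.2500 10.5000 10.2500] v=[0.5000 1.0000 -2.0000 1.0000]
Step 2: x=[1.3750 4.6953 9.5938 10.7031] v=[1.0000 1.7813 -3.6250 1.8125]
Step 3: x=[1.7466 5.2393 8.4507 11.2744] v=[1.4863 2.1759 -4.5723 2.2852]
Step 4: x=[2.2273 5.7657 7.2834 11.8567] v=[1.9228 2.1056 -4.6692 2.3293]
Step 5: x=[2.7900 6.1658 6.3071 12.3407] v=[2.2506 1.6004 -3.9053 1.9360]

Answer: 2.7900 6.1658 6.3071 12.3407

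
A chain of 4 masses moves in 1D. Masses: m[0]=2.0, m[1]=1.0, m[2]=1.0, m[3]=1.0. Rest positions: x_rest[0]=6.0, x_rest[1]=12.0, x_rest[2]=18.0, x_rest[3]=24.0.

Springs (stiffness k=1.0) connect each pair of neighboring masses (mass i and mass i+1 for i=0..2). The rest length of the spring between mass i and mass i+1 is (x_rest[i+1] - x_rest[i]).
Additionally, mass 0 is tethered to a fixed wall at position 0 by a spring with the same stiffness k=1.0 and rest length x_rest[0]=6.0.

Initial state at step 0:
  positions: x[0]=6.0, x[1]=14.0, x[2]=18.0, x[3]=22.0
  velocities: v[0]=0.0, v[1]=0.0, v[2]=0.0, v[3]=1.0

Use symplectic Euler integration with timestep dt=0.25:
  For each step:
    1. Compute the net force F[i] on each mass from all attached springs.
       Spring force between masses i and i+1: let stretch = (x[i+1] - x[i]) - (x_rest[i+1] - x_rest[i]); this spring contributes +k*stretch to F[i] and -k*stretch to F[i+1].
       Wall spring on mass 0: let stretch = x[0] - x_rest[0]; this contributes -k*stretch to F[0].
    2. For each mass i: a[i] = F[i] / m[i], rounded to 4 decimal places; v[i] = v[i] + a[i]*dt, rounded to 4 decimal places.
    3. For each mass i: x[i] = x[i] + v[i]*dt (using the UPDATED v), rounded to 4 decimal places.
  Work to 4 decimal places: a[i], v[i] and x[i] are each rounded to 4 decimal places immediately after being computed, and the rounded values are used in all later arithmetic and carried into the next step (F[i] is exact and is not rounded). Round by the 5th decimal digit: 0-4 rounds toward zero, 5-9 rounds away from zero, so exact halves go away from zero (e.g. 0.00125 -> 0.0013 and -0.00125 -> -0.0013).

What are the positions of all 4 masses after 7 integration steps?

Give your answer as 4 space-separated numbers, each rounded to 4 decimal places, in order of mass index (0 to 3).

Answer: 6.6163 10.4915 18.0426 25.6275

Derivation:
Step 0: x=[6.0000 14.0000 18.0000 22.0000] v=[0.0000 0.0000 0.0000 1.0000]
Step 1: x=[6.0625 13.7500 18.0000 22.3750] v=[0.2500 -1.0000 0.0000 1.5000]
Step 2: x=[6.1758 13.2852 18.0078 22.8516] v=[0.4531 -1.8594 0.0313 1.9063]
Step 3: x=[6.3183 12.6712 18.0232 23.4005] v=[0.5698 -2.4561 0.0616 2.1954]
Step 4: x=[6.4618 11.9946 18.0402 23.9883] v=[0.5741 -2.7063 0.0679 2.3511]
Step 5: x=[6.5763 11.3501 18.0511 24.5793] v=[0.4580 -2.5781 0.0435 2.3641]
Step 6: x=[6.6345 10.8260 18.0512 25.1373] v=[0.2327 -2.0963 0.0003 2.2321]
Step 7: x=[6.6163 10.4915 18.0426 25.6275] v=[-0.0727 -1.3379 -0.0345 1.9606]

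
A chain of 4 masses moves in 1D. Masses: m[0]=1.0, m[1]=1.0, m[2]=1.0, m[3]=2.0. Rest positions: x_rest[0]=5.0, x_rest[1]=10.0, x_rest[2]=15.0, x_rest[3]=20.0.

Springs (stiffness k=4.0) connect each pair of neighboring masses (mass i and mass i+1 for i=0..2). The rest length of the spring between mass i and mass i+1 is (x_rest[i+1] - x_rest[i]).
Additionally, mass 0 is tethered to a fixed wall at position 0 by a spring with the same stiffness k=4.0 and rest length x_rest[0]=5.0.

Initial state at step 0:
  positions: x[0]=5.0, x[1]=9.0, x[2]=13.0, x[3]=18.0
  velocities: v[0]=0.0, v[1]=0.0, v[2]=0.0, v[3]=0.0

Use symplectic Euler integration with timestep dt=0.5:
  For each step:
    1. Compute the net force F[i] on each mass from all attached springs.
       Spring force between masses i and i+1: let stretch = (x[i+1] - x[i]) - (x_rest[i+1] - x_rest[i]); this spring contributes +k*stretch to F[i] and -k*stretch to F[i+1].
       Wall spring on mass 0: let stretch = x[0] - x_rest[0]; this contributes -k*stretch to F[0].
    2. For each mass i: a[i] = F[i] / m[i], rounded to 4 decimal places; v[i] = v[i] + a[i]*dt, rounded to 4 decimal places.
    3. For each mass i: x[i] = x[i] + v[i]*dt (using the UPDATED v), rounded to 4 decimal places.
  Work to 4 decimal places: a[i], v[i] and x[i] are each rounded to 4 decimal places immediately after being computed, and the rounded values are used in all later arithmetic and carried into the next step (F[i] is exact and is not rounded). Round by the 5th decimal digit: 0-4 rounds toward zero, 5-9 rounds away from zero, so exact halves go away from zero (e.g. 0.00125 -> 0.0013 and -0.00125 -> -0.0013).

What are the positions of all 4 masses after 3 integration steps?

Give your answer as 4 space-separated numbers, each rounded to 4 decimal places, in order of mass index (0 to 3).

Answer: 5.0000 9.0000 13.5000 19.2500

Derivation:
Step 0: x=[5.0000 9.0000 13.0000 18.0000] v=[0.0000 0.0000 0.0000 0.0000]
Step 1: x=[4.0000 9.0000 14.0000 18.0000] v=[-2.0000 0.0000 2.0000 0.0000]
Step 2: x=[4.0000 9.0000 14.0000 18.5000] v=[0.0000 0.0000 0.0000 1.0000]
Step 3: x=[5.0000 9.0000 13.5000 19.2500] v=[2.0000 0.0000 -1.0000 1.5000]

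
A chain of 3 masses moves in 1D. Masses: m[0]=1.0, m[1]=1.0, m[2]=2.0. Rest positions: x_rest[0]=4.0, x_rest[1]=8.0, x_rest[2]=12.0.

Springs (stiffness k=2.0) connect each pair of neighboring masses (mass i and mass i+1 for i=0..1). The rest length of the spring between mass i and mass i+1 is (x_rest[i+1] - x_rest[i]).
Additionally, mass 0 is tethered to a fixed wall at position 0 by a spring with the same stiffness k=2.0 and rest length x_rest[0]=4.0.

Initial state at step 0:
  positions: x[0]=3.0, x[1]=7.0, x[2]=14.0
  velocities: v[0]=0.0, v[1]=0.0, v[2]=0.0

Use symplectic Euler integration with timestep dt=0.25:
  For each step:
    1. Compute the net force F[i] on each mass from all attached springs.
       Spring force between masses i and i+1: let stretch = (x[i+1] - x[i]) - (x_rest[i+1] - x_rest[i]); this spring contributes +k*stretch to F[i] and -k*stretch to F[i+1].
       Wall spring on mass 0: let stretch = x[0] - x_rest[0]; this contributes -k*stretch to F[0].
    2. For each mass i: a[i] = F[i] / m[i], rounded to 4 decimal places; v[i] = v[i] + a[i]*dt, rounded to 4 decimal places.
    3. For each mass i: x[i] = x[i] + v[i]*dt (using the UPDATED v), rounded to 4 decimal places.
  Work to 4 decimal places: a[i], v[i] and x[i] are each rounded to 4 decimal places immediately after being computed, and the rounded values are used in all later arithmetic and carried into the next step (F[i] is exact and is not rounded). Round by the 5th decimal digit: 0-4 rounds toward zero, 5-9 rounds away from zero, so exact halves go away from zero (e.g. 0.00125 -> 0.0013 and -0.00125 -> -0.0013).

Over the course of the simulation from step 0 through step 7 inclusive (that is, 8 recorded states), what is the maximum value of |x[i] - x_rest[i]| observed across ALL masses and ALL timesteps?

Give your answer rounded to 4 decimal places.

Step 0: x=[3.0000 7.0000 14.0000] v=[0.0000 0.0000 0.0000]
Step 1: x=[3.1250 7.3750 13.8125] v=[0.5000 1.5000 -0.7500]
Step 2: x=[3.3906 8.0235 13.4727] v=[1.0625 2.5938 -1.3594]
Step 3: x=[3.8115 8.7740 13.0423] v=[1.6837 3.0020 -1.7217]
Step 4: x=[4.3763 9.4377 12.5951] v=[2.2592 2.6549 -1.7888]
Step 5: x=[5.0268 9.8634 12.2006] v=[2.6018 1.7029 -1.5782]
Step 6: x=[5.6535 9.9767 11.9100] v=[2.5067 0.4532 -1.1625]
Step 7: x=[6.1139 9.7913 11.7486] v=[1.8416 -0.7418 -0.6458]
Max displacement = 2.1139

Answer: 2.1139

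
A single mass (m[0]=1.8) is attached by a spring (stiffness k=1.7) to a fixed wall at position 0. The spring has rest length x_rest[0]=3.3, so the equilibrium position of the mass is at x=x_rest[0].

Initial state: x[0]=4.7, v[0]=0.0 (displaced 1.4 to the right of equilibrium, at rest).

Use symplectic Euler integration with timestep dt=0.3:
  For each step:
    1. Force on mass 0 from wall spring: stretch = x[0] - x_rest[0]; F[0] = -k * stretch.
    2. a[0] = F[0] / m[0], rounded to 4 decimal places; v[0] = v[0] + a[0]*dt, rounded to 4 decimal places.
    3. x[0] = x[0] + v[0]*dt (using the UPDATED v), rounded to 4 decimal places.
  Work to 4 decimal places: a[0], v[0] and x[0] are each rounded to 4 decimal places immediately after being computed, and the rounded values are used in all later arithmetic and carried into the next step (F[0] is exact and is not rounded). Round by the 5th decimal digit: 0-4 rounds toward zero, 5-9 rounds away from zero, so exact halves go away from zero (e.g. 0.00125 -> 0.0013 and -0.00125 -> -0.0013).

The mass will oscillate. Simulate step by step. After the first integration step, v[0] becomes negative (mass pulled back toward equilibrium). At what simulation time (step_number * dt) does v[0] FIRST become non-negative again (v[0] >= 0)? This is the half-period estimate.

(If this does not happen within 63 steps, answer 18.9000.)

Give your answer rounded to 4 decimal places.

Answer: 3.3000

Derivation:
Step 0: x=[4.7000] v=[0.0000]
Step 1: x=[4.5810] v=[-0.3967]
Step 2: x=[4.3531] v=[-0.7596]
Step 3: x=[4.0357] v=[-1.0580]
Step 4: x=[3.6558] v=[-1.2664]
Step 5: x=[3.2456] v=[-1.3672]
Step 6: x=[2.8401] v=[-1.3518]
Step 7: x=[2.4737] v=[-1.2215]
Step 8: x=[2.1775] v=[-0.9874]
Step 9: x=[1.9767] v=[-0.6694]
Step 10: x=[1.8884] v=[-0.2945]
Step 11: x=[1.9201] v=[0.1055]
First v>=0 after going negative at step 11, time=3.3000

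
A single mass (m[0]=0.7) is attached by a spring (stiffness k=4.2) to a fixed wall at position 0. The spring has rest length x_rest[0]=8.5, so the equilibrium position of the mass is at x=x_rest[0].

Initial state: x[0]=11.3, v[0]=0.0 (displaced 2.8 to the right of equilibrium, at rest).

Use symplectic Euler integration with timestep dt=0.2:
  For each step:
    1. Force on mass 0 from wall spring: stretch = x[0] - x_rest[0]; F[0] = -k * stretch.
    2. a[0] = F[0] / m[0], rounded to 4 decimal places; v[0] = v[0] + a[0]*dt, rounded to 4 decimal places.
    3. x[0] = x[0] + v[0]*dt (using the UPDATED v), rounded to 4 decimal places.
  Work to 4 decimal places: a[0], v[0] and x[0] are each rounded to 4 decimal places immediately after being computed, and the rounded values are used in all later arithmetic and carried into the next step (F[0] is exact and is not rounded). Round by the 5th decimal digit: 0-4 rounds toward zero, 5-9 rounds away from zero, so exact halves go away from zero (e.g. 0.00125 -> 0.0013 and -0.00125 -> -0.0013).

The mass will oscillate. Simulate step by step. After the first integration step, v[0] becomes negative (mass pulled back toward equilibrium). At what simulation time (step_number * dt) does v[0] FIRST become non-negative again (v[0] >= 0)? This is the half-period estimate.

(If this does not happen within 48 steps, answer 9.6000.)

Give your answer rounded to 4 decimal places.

Step 0: x=[11.3000] v=[0.0000]
Step 1: x=[10.6280] v=[-3.3600]
Step 2: x=[9.4453] v=[-5.9136]
Step 3: x=[8.0357] v=[-7.0480]
Step 4: x=[6.7375] v=[-6.4908]
Step 5: x=[5.8623] v=[-4.3758]
Step 6: x=[5.6202] v=[-1.2106]
Step 7: x=[6.0692] v=[2.2452]
First v>=0 after going negative at step 7, time=1.4000

Answer: 1.4000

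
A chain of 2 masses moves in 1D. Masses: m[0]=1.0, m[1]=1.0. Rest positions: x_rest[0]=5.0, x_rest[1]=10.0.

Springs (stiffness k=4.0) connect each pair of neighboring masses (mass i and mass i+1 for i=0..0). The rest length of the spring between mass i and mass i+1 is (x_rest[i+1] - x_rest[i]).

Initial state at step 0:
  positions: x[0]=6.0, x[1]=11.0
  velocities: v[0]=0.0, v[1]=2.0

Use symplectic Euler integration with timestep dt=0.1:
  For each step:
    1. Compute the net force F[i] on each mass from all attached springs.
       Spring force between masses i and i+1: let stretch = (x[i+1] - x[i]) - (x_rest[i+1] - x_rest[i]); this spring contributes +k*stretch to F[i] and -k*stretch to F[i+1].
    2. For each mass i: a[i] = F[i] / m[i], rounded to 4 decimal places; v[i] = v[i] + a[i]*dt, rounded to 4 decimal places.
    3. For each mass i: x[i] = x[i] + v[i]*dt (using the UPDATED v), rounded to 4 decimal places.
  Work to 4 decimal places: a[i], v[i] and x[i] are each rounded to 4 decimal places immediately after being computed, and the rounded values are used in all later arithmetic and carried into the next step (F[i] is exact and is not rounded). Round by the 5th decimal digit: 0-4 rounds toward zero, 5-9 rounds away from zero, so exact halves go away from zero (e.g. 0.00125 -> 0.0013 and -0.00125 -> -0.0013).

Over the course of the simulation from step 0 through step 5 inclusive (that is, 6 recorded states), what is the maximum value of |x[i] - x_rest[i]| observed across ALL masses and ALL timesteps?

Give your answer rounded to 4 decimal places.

Step 0: x=[6.0000 11.0000] v=[0.0000 2.0000]
Step 1: x=[6.0000 11.2000] v=[0.0000 2.0000]
Step 2: x=[6.0080 11.3920] v=[0.0800 1.9200]
Step 3: x=[6.0314 11.5686] v=[0.2336 1.7664]
Step 4: x=[6.0763 11.7238] v=[0.4485 1.5515]
Step 5: x=[6.1471 11.8531] v=[0.7075 1.2925]
Max displacement = 1.8531

Answer: 1.8531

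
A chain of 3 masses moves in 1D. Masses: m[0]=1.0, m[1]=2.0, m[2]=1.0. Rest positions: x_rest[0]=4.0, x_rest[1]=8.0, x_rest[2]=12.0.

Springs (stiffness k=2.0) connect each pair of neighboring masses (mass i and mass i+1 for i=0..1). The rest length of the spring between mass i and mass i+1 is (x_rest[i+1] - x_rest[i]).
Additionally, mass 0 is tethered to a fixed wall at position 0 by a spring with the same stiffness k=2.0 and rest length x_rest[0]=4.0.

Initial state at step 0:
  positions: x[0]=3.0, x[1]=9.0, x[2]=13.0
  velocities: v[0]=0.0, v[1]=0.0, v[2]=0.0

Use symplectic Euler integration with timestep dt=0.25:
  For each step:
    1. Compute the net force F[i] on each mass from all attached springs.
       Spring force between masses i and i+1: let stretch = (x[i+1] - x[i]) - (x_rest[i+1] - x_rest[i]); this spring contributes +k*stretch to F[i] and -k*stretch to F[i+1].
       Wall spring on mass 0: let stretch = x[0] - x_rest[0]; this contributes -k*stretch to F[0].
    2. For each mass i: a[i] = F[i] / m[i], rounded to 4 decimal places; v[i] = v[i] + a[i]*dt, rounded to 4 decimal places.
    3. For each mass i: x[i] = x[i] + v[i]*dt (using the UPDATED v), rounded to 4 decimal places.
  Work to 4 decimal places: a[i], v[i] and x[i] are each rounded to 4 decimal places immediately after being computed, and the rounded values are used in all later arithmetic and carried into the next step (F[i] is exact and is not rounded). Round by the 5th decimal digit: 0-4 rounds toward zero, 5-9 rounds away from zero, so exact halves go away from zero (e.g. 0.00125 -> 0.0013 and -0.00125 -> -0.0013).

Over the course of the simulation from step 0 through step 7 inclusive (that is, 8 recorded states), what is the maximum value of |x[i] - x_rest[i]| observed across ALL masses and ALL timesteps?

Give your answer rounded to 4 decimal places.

Answer: 1.6154

Derivation:
Step 0: x=[3.0000 9.0000 13.0000] v=[0.0000 0.0000 0.0000]
Step 1: x=[3.3750 8.8750 13.0000] v=[1.5000 -0.5000 0.0000]
Step 2: x=[4.0156 8.6641 12.9844] v=[2.5625 -0.8438 -0.0625]
Step 3: x=[4.7354 8.4326 12.9287] v=[2.8790 -0.9259 -0.2227]
Step 4: x=[5.3254 8.2511 12.8110] v=[2.3599 -0.7262 -0.4708]
Step 5: x=[5.6154 8.1717 12.6233] v=[1.1601 -0.3177 -0.7508]
Step 6: x=[5.5230 8.2107 12.3792] v=[-0.3695 0.1561 -0.9766]
Step 7: x=[5.0762 8.3423 12.1140] v=[-1.7872 0.5263 -1.0609]
Max displacement = 1.6154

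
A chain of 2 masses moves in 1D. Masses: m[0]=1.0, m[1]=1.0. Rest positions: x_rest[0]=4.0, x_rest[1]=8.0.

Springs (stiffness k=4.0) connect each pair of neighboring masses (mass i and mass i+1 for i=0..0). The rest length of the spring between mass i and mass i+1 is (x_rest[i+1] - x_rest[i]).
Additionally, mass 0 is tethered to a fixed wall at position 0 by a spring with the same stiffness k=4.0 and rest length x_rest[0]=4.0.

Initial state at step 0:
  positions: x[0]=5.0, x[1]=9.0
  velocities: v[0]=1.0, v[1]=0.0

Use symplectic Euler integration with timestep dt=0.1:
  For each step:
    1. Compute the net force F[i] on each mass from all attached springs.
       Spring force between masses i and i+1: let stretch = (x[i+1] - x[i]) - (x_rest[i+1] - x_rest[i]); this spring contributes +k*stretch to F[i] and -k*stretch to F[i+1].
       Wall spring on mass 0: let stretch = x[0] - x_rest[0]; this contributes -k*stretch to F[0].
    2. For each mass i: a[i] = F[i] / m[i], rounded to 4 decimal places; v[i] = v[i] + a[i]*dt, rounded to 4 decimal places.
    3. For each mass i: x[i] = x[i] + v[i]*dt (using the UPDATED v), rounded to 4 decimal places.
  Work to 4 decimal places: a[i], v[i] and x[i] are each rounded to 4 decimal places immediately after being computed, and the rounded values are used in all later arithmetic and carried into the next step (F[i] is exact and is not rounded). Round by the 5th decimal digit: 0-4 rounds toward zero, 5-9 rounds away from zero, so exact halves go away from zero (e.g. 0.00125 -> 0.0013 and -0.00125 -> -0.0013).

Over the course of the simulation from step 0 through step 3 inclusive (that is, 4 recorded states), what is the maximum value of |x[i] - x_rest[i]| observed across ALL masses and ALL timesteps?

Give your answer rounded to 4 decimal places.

Step 0: x=[5.0000 9.0000] v=[1.0000 0.0000]
Step 1: x=[5.0600 9.0000] v=[0.6000 0.0000]
Step 2: x=[5.0752 9.0024] v=[0.1520 0.0240]
Step 3: x=[5.0445 9.0077] v=[-0.3072 0.0531]
Max displacement = 1.0752

Answer: 1.0752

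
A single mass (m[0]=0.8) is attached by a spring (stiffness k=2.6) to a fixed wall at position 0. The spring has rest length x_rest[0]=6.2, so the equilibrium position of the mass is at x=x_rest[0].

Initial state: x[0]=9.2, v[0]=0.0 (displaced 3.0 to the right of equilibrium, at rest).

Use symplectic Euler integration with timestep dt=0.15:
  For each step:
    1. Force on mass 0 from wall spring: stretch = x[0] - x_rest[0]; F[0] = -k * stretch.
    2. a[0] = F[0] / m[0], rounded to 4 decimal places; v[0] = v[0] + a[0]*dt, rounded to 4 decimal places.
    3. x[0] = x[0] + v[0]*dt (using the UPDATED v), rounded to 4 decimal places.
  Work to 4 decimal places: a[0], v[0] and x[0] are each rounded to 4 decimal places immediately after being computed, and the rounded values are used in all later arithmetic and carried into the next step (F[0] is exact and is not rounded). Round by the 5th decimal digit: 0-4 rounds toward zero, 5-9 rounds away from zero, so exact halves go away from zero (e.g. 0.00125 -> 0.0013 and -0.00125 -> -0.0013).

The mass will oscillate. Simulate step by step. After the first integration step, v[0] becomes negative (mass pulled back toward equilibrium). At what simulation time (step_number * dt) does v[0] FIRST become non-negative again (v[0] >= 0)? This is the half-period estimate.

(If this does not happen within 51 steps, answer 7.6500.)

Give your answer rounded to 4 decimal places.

Answer: 1.8000

Derivation:
Step 0: x=[9.2000] v=[0.0000]
Step 1: x=[8.9806] v=[-1.4625]
Step 2: x=[8.5579] v=[-2.8181]
Step 3: x=[7.9628] v=[-3.9676]
Step 4: x=[7.2388] v=[-4.8270]
Step 5: x=[6.4388] v=[-5.3334]
Step 6: x=[5.6213] v=[-5.4498]
Step 7: x=[4.8461] v=[-5.1677]
Step 8: x=[4.1699] v=[-4.5077]
Step 9: x=[3.6422] v=[-3.5180]
Step 10: x=[3.3015] v=[-2.2711]
Step 11: x=[3.1728] v=[-0.8581]
Step 12: x=[3.2655] v=[0.6177]
First v>=0 after going negative at step 12, time=1.8000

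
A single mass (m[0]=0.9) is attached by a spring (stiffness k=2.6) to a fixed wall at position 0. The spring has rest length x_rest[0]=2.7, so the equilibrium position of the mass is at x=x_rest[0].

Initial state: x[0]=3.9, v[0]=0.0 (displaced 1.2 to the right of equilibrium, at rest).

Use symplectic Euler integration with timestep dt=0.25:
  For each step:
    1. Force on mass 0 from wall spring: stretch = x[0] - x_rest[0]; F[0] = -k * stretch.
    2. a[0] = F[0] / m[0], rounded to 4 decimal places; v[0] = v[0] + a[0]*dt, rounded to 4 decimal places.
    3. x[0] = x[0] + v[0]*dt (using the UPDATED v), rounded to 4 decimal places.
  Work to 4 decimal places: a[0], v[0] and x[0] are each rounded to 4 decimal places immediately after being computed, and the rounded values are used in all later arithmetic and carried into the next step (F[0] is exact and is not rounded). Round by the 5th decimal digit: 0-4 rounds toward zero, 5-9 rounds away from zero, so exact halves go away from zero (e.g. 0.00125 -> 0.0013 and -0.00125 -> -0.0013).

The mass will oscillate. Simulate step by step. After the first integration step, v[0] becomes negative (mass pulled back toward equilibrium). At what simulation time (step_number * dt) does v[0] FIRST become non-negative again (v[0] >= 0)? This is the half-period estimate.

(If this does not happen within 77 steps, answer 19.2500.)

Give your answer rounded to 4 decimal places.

Step 0: x=[3.9000] v=[0.0000]
Step 1: x=[3.6833] v=[-0.8667]
Step 2: x=[3.2891] v=[-1.5769]
Step 3: x=[2.7885] v=[-2.0024]
Step 4: x=[2.2719] v=[-2.0663]
Step 5: x=[1.8326] v=[-1.7571]
Step 6: x=[1.5499] v=[-1.1307]
Step 7: x=[1.4749] v=[-0.3001]
Step 8: x=[1.6211] v=[0.5847]
First v>=0 after going negative at step 8, time=2.0000

Answer: 2.0000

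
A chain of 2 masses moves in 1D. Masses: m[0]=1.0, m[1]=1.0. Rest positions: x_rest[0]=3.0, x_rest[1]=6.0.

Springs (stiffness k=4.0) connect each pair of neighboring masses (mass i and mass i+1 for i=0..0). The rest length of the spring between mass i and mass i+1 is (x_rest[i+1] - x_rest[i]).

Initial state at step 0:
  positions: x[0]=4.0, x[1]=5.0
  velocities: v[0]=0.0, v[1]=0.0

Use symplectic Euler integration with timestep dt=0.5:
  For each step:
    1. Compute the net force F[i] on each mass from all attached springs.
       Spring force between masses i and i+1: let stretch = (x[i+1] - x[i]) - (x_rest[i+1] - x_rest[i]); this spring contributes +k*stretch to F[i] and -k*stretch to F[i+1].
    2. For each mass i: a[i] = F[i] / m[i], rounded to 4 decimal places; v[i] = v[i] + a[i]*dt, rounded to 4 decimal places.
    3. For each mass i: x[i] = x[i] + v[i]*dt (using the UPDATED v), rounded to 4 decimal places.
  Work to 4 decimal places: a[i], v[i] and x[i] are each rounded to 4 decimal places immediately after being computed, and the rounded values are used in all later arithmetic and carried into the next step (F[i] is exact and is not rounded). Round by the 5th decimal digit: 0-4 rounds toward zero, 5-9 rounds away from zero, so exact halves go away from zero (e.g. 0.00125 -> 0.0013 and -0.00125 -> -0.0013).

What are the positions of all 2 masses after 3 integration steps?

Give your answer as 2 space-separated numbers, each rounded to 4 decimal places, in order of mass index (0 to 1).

Step 0: x=[4.0000 5.0000] v=[0.0000 0.0000]
Step 1: x=[2.0000 7.0000] v=[-4.0000 4.0000]
Step 2: x=[2.0000 7.0000] v=[0.0000 0.0000]
Step 3: x=[4.0000 5.0000] v=[4.0000 -4.0000]

Answer: 4.0000 5.0000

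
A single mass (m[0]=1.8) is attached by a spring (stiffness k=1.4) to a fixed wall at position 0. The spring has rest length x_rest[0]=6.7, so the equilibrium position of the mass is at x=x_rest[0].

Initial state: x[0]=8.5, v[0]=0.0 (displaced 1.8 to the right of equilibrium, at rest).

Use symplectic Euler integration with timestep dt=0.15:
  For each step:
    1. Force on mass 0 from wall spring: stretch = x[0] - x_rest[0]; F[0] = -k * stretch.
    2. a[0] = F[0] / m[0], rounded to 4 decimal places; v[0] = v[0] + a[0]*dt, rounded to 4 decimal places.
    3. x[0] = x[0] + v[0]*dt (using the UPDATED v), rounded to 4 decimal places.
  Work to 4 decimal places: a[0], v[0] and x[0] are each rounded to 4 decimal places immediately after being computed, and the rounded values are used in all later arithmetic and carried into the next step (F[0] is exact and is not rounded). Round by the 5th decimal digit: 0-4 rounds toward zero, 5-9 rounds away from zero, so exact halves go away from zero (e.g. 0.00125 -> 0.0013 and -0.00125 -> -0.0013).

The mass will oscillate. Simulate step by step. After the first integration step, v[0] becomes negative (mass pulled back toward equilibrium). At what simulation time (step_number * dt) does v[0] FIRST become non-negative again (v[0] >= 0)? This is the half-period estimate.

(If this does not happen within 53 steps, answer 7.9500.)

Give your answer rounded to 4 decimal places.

Step 0: x=[8.5000] v=[0.0000]
Step 1: x=[8.4685] v=[-0.2100]
Step 2: x=[8.4061] v=[-0.4163]
Step 3: x=[8.3138] v=[-0.6154]
Step 4: x=[8.1932] v=[-0.8037]
Step 5: x=[8.0465] v=[-0.9779]
Step 6: x=[7.8763] v=[-1.1350]
Step 7: x=[7.6855] v=[-1.2722]
Step 8: x=[7.4774] v=[-1.3872]
Step 9: x=[7.2557] v=[-1.4779]
Step 10: x=[7.0243] v=[-1.5427]
Step 11: x=[6.7872] v=[-1.5805]
Step 12: x=[6.5486] v=[-1.5907]
Step 13: x=[6.3127] v=[-1.5730]
Step 14: x=[6.0835] v=[-1.5278]
Step 15: x=[5.8651] v=[-1.4559]
Step 16: x=[5.6613] v=[-1.3585]
Step 17: x=[5.4757] v=[-1.2373]
Step 18: x=[5.3115] v=[-1.0945]
Step 19: x=[5.1716] v=[-0.9325]
Step 20: x=[5.0585] v=[-0.7542]
Step 21: x=[4.9741] v=[-0.5627]
Step 22: x=[4.9199] v=[-0.3613]
Step 23: x=[4.8969] v=[-0.1536]
Step 24: x=[4.9054] v=[0.0568]
First v>=0 after going negative at step 24, time=3.6000

Answer: 3.6000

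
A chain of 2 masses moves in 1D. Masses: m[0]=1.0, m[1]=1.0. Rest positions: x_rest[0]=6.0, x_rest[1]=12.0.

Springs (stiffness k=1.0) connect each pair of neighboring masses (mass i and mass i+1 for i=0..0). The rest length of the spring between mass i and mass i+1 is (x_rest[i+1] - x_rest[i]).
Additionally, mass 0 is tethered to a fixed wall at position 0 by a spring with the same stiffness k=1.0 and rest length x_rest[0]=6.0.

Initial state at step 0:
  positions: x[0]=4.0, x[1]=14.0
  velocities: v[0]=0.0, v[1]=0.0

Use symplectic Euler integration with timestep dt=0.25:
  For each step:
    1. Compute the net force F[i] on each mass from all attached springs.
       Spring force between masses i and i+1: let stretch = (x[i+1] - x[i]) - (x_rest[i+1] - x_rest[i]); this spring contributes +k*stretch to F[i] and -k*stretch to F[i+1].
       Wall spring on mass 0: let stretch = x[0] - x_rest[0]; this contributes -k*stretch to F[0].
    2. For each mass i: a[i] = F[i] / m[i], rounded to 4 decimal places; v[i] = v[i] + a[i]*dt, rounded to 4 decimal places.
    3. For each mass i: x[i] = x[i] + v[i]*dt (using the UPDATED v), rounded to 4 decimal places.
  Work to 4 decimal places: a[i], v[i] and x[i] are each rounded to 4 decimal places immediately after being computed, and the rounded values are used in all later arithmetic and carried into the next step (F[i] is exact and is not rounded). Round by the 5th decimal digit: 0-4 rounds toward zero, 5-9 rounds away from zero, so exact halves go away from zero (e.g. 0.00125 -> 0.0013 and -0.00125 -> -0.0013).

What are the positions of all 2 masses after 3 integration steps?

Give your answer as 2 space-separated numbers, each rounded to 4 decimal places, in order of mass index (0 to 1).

Step 0: x=[4.0000 14.0000] v=[0.0000 0.0000]
Step 1: x=[4.3750 13.7500] v=[1.5000 -1.0000]
Step 2: x=[5.0625 13.2891] v=[2.7500 -1.8438]
Step 3: x=[5.9478 12.6890] v=[3.5410 -2.4005]

Answer: 5.9478 12.6890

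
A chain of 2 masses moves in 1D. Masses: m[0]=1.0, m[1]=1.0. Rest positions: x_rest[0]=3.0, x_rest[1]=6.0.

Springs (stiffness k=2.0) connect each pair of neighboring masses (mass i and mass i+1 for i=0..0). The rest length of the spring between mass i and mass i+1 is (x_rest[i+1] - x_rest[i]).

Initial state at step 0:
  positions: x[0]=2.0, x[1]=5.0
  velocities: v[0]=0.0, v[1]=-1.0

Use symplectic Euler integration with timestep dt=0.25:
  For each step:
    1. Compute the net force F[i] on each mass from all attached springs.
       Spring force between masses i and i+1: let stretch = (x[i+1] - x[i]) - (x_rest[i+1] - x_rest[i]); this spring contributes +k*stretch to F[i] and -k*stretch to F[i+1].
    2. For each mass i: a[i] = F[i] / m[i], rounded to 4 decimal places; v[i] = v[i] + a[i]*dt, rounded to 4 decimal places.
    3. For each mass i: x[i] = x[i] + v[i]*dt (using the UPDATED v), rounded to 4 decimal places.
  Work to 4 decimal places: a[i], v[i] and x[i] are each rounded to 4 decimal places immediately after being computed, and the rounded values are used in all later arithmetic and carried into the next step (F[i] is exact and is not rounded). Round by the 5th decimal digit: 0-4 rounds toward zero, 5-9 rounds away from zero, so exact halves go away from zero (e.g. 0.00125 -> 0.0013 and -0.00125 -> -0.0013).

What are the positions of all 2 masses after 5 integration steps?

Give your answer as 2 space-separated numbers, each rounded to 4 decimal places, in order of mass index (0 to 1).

Answer: 1.5240 4.2261

Derivation:
Step 0: x=[2.0000 5.0000] v=[0.0000 -1.0000]
Step 1: x=[2.0000 4.7500] v=[0.0000 -1.0000]
Step 2: x=[1.9688 4.5313] v=[-0.1250 -0.8750]
Step 3: x=[1.8829 4.3672] v=[-0.3438 -0.6563]
Step 4: x=[1.7325 4.2676] v=[-0.6017 -0.3985]
Step 5: x=[1.5240 4.2261] v=[-0.8342 -0.1661]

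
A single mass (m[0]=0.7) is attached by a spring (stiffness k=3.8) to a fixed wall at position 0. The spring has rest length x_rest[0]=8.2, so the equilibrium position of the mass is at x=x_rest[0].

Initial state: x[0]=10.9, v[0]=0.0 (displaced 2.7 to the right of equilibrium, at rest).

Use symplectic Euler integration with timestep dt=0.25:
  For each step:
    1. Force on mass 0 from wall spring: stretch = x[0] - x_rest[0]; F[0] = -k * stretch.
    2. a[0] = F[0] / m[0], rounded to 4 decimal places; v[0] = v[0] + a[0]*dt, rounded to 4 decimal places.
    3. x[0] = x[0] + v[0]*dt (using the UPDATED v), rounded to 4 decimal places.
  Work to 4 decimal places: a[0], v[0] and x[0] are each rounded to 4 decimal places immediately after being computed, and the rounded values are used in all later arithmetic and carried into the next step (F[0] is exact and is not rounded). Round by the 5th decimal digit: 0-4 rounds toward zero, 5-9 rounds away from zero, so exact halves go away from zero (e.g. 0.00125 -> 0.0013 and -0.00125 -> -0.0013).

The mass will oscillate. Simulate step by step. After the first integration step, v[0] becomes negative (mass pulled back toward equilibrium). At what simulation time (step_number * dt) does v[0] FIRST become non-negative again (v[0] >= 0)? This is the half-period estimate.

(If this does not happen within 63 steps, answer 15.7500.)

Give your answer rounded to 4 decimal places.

Answer: 1.5000

Derivation:
Step 0: x=[10.9000] v=[0.0000]
Step 1: x=[9.9839] v=[-3.6643]
Step 2: x=[8.4626] v=[-6.0853]
Step 3: x=[6.8522] v=[-6.4417]
Step 4: x=[5.6991] v=[-4.6126]
Step 5: x=[5.3945] v=[-1.2185]
Step 6: x=[6.0418] v=[2.5890]
First v>=0 after going negative at step 6, time=1.5000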